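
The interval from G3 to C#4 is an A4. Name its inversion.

d5

The rule of nine gives the new number: 9 − 4 = 5, so a fourth becomes a fifth.
The quality also flips — augmented becomes diminished — giving a diminished fifth.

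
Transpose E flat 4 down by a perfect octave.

E flat 3

The letter stays E (same as the start), shifted an octave down.
A perfect octave is 12 semitones; 12 semitones down from Eb4 gives Eb3.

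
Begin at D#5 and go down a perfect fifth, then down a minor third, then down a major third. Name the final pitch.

D#5 down a perfect fifth → G#4 (7 semitones).
G#4 down a minor third → E#4 (3 semitones).
Down a major third from E#4: C#4 (4 semitones down).

C#4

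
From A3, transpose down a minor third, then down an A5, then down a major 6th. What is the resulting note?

Down a minor third from A3: F#3 (3 semitones down).
An augmented fifth down from F#3 is Bb2.
Down a major sixth from Bb2: Db2 (9 semitones down).

Db2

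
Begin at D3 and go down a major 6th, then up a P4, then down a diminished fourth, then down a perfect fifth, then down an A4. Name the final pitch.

D3 down a major sixth → F2 (9 semitones).
A perfect fourth up from F2 is Bb2.
A diminished fourth down from Bb2 is F#2.
Down a perfect fifth from F#2: B1 (7 semitones down).
Down an augmented fourth from B1: F1 (6 semitones down).

F1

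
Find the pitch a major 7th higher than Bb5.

A6

The seventh takes the letter from B up to A.
A major seventh is 11 semitones; 11 semitones up from Bb5 gives A6.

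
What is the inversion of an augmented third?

d6

The rule of nine gives the new number: 9 − 3 = 6, so a third becomes a sixth.
And augmented becomes diminished under inversion, so we get a diminished sixth.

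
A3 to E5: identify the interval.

A to E spans five letter names (A-B-C-D-E), plus an octave: a twelfth.
Counting semitones, A3→E5 is 19, which is the perfect twelfth.
(Equivalently, a compound perfect fifth: a perfect fifth plus an octave.)

perfect twelfth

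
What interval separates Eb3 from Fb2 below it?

Descending from Eb3 to Fb2 is the same interval as ascending Fb2 to Eb3.
F to E spans seven letter names (F-G-A-B-C-D-E) — that makes it a seventh of some quality.
Counting semitones, Fb2→Eb3 is 11, which is the major seventh.

M7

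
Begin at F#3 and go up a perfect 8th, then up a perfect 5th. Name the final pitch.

A perfect octave up from F#3 is F#4.
F#4 up a perfect fifth → C#5 (7 semitones).

C#5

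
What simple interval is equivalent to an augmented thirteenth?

augmented 6th

Each octave removed subtracts seven from the number: 13 − 7 = 6.
So an augmented thirteenth is an octave plus an augmented sixth. The quality is unchanged.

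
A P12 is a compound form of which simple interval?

Each octave removed subtracts seven from the number: 12 − 7 = 5.
Quality carries through unchanged, so the simple form is a perfect fifth.

P5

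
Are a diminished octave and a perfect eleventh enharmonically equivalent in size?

No

A diminished octave spans 11 semitones; a perfect eleventh spans 17 semitones. They differ by 6.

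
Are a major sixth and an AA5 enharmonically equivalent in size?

A major sixth = 9 semitones = a doubly augmented fifth; enharmonically equal.

Yes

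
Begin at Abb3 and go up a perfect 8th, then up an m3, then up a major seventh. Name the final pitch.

Bbb5

Up a perfect octave from Abb3: Abb4 (12 semitones up).
Abb4 up a minor third → Cbb5 (3 semitones).
A major seventh up from Cbb5 is Bbb5.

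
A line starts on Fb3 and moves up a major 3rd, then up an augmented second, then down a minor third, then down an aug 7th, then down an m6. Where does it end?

Fb3 up a major third → Ab3 (4 semitones).
An augmented second up from Ab3 is B3.
A minor third down from B3 is G#3.
G#3 down an augmented seventh → Ab2 (12 semitones).
Down a minor sixth from Ab2: C2 (8 semitones down).

C2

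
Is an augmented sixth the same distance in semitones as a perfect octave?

No

An augmented sixth spans 10 semitones; a perfect octave spans 12 semitones. They differ by 2.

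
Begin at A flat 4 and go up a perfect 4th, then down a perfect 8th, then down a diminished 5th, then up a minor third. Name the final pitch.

Ab4 up a perfect fourth → Db5 (5 semitones).
Down a perfect octave from Db5: Db4 (12 semitones down).
Db4 down a diminished fifth → G3 (6 semitones).
Up a minor third from G3: Bb3 (3 semitones up).

B flat 3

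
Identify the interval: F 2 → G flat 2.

F to G spans two letter names (F-G) — that makes it a second of some quality.
At 1 semitone, F2→Gb2 falls one short of a major second: minor.

minor second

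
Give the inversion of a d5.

A4

Inverted interval numbers add to nine, so a fifth pairs with a fourth (5 + 4 = 9).
Quality inverts too: diminished becomes augmented. That makes the inversion an augmented fourth.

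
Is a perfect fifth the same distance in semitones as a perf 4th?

No

A perfect fifth spans 7 semitones; a perfect fourth spans 5 semitones. They differ by 2.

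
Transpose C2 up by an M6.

The sixth takes the letter from C up to A.
A major sixth is 9 semitones; 9 semitones up from C2 gives A2.

A2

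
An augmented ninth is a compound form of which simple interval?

Each octave removed subtracts seven from the number: 9 − 7 = 2.
So an augmented ninth is an octave plus an augmented second. The quality is unchanged.

augmented second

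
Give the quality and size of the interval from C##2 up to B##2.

major seventh

C to B spans seven letter names (C-D-E-F-G-A-B) — that makes it a seventh of some quality.
Counting semitones, C##2→B##2 is 11, which is the major seventh.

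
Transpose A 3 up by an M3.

Counting three letter names up from A lands on C.
Moving 4 semitones up from A3 (the size of a major third) reaches C#4.

C-sharp 4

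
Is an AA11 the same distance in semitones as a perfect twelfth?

A doubly augmented eleventh spans 19 semitones, and a perfect twelfth also spans 19 semitones — they're enharmonic.

Yes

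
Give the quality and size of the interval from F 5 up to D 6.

major sixth

F to D spans six letter names (F-G-A-B-C-D) — that makes it a sixth of some quality.
The major sixth spans 9 semitones, and F5 to D6 is exactly 9 semitones — so this is a major sixth.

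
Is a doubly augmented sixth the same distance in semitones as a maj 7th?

Yes

Both span 11 semitones: a doubly augmented sixth and a major seventh are the same chromatic distance.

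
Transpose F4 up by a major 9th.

Counting two letter names plus an octave up from F lands on G.
Moving 14 semitones up from F4 (the size of a major ninth) reaches G5.

G5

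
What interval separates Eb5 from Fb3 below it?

Descending from Eb5 to Fb3 is the same interval as ascending Fb3 to Eb5.
F to E spans seven letter names (F-G-A-B-C-D-E), plus an octave — that makes it a fourteenth of some quality.
The major fourteenth spans 23 semitones, and Fb3 to Eb5 is exactly 23 semitones — so this is a major fourteenth.
(Equivalently, a compound major seventh: a major seventh plus an octave.)

major fourteenth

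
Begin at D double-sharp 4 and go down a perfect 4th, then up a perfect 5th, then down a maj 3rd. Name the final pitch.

C double-sharp 4

Down a perfect fourth from D##4: A##3 (5 semitones down).
Up a perfect fifth from A##3: E##4 (7 semitones up).
E##4 down a major third → C##4 (4 semitones).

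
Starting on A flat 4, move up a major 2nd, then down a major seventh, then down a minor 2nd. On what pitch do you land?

B flat 3

Ab4 up a major second → Bb4 (2 semitones).
Bb4 down a major seventh → Cb4 (11 semitones).
A minor second down from Cb4 is Bb3.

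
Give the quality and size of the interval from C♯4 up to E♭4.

diminished third

C to E spans three letter names (C-D-E) — that makes it a third of some quality.
The major third is 4 semitones; here we have 2, two semitones narrower: diminished.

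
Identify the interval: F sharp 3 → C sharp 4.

P5

F to C spans five letter names (F-G-A-B-C): a fifth.
Counting semitones, F#3→C#4 is 7, which is the perfect fifth.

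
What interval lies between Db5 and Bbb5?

m6

D to B spans six letter names (D-E-F-G-A-B), so the interval is some kind of sixth.
At 8 semitones, Db5→Bbb5 falls one short of a major sixth: minor.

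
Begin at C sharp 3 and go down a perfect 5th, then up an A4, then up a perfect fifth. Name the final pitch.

F double-sharp 3

A perfect fifth down from C#3 is F#2.
Up an augmented fourth from F#2: B#2 (6 semitones up).
Up a perfect fifth from B#2: F##3 (7 semitones up).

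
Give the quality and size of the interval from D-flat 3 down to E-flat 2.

minor seventh

Descending from Db3 to Eb2 is the same interval as ascending Eb2 to Db3.
E to D spans seven letter names (E-F-G-A-B-C-D): a seventh.
At 10 semitones, Eb2→Db3 falls one short of a major seventh: minor.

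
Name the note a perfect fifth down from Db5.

Five letter names down from D: G.
A perfect fifth spans 7 semitones, so from Db5 the target pitch is Gb4.

Gb4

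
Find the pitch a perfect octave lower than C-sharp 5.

The letter stays C (same as the start), shifted an octave down.
Moving 12 semitones down from C#5 (the size of a perfect octave) reaches C#4.

C-sharp 4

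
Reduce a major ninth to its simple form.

major second

Each octave removed subtracts seven from the number: 9 − 7 = 2.
So a major ninth is an octave plus a major second. The quality is unchanged.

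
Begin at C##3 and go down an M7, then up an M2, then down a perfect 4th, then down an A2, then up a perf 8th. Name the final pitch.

A2

Down a major seventh from C##3: D#2 (11 semitones down).
Up a major second from D#2: E#2 (2 semitones up).
Down a perfect fourth from E#2: B#1 (5 semitones down).
Down an augmented second from B#1: A1 (3 semitones down).
A1 up a perfect octave → A2 (12 semitones).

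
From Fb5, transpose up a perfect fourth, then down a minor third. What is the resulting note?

Gb5

Up a perfect fourth from Fb5: Bbb5 (5 semitones up).
Down a minor third from Bbb5: Gb5 (3 semitones down).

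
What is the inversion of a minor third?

The rule of nine gives the new number: 9 − 3 = 6, so a third becomes a sixth.
And minor becomes major under inversion, so we get a major sixth.

major sixth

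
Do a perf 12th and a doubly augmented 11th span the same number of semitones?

Yes

Both span 19 semitones: a perfect twelfth and a doubly augmented eleventh are the same chromatic distance.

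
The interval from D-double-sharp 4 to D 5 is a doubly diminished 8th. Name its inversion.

Interval numbers invert to sum to nine: 8 + 1 = 9, so an octave inverts to a unison.
The quality also flips — doubly diminished becomes doubly augmented — giving a doubly augmented unison.

doubly augmented unison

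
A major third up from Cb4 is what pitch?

Eb4

Three letter names up from C: E.
Moving 4 semitones up from Cb4 (the size of a major third) reaches Eb4.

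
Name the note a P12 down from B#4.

The twelfth's letter: B down five letter names plus an octave → E.
A perfect twelfth spans 19 semitones, so from B#4 the target pitch is E#3.

E#3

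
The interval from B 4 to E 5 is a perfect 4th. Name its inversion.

The rule of nine gives the new number: 9 − 4 = 5, so a fourth becomes a fifth.
Quality inverts too: perfect stays perfect. That makes the inversion a perfect fifth.

P5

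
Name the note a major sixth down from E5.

Counting six letter names down from E lands on G.
A major sixth spans 9 semitones, so from E5 the target pitch is G4.

G4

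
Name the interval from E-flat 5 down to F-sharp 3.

Descending from Eb5 to F#3 is the same interval as ascending F#3 to Eb5.
F to E spans seven letter names (F-G-A-B-C-D-E), plus an octave: a fourteenth.
The major fourteenth is 23 semitones; here we have 21, two semitones narrower: diminished.
(Equivalently, a compound diminished seventh: a diminished seventh plus an octave.)

diminished fourteenth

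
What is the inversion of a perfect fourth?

perfect 5th

The rule of nine gives the new number: 9 − 4 = 5, so a fourth becomes a fifth.
Quality inverts too: perfect stays perfect. That makes the inversion a perfect fifth.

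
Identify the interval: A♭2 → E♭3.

P5

A to E spans five letter names (A-B-C-D-E) — that makes it a fifth of some quality.
The perfect fifth spans 7 semitones, and Ab2 to Eb3 is exactly 7 semitones — so this is a perfect fifth.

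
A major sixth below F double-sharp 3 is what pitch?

A sharp 2

Counting six letter names down from F lands on A.
A major sixth spans 9 semitones, so from F##3 the target pitch is A#2.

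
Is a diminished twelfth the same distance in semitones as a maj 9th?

No

18 semitones (diminished twelfth) vs 14 semitones (major ninth): not equal.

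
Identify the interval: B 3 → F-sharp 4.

perfect fifth

B to F spans five letter names (B-C-D-E-F): a fifth.
The perfect fifth spans 7 semitones, and B3 to F#4 is exactly 7 semitones — so this is a perfect fifth.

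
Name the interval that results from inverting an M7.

Interval numbers invert to sum to nine: 7 + 2 = 9, so a seventh inverts to a second.
The quality also flips — major becomes minor — giving a minor second.

m2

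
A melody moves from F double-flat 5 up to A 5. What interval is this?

doubly augmented 3rd

F to A spans three letter names (F-G-A): a third.
A major third would be 4 semitones; Fbb5 to A5 is 6, two semitones wider, so the interval is doubly augmented.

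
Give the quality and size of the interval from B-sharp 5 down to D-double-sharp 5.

Descending from B#5 to D##5 is the same interval as ascending D##5 to B#5.
D to B spans six letter names (D-E-F-G-A-B) — that makes it a sixth of some quality.
D##5 to B#5 is 8 semitones, a half step short of the major sixth (9), so this is minor.

m6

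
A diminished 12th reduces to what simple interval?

d5

Subtracting seven from the interval number removes an octave: 12 − 7 = 5.
So a diminished twelfth is an octave plus a diminished fifth. The quality is unchanged.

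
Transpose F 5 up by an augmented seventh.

E-sharp 6

Counting seven letter names up from F lands on E.
Moving 12 semitones up from F5 (the size of an augmented seventh) reaches E#6.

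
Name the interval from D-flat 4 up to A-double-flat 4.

diminished fifth

D to A spans five letter names (D-E-F-G-A), so the interval is some kind of fifth.
The perfect fifth is 7 semitones; here we have 6, one semitone narrower: diminished.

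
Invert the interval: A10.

First reduce the compound augmented tenth to its simple form, an augmented third.
Inverted interval numbers add to nine, so a third pairs with a sixth (3 + 6 = 9).
Quality inverts too: augmented becomes diminished. That makes the inversion a diminished sixth.

d6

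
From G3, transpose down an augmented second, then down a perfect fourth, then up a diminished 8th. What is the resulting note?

An augmented second down from G3 is Fb3.
Fb3 down a perfect fourth → Cb3 (5 semitones).
Up a diminished octave from Cb3: Cbb4 (11 semitones up).

Cbb4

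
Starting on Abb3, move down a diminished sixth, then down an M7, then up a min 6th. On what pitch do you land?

Bbb2

Down a diminished sixth from Abb3: C3 (7 semitones down).
C3 down a major seventh → Db2 (11 semitones).
A minor sixth up from Db2 is Bbb2.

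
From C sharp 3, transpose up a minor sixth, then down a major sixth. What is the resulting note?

C#3 up a minor sixth → A3 (8 semitones).
Down a major sixth from A3: C3 (9 semitones down).

C 3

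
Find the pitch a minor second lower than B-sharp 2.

A-double-sharp 2

The second takes the letter from B down to A.
A minor second spans 1 semitone, so from B#2 the target pitch is A##2.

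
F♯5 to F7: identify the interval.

diminished fifteenth

F to F is the same letter name, plus 2 octaves — that makes it a fifteenth of some quality.
The perfect fifteenth is 24 semitones; here we have 23, one semitone narrower: diminished.
(Equivalently, a compound diminished octave: a diminished octave plus an octave.)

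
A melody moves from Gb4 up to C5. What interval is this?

G to C spans four letter names (G-A-B-C) — that makes it a fourth of some quality.
A perfect fourth would be 5 semitones; Gb4 to C5 is 6, one semitone wider, so the interval is augmented.

augmented 4th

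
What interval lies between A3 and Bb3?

minor second

A to B spans two letter names (A-B) — that makes it a second of some quality.
At 1 semitone, A3→Bb3 falls one short of a major second: minor.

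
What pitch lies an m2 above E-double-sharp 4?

F-double-sharp 4

Two letter names up from E: F.
Moving 1 semitone up from E##4 (the size of a minor second) reaches F##4.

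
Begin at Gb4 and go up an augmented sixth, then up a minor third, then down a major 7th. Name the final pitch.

Ab4

An augmented sixth up from Gb4 is E5.
A minor third up from E5 is G5.
A major seventh down from G5 is Ab4.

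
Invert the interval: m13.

First reduce the compound minor thirteenth to its simple form, a minor sixth.
The rule of nine gives the new number: 9 − 6 = 3, so a sixth becomes a third.
And minor becomes major under inversion, so we get a major third.

major third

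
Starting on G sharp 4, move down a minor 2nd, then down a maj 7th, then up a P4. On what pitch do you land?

A minor second down from G#4 is F##4.
F##4 down a major seventh → G#3 (11 semitones).
Up a perfect fourth from G#3: C#4 (5 semitones up).

C sharp 4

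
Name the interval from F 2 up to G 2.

F to G spans two letter names (F-G): a second.
F2 to G2 is 2 semitones, matching the major second exactly, so the quality is major.

M2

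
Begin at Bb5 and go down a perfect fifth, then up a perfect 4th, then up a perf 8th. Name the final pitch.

Bb5 down a perfect fifth → Eb5 (7 semitones).
A perfect fourth up from Eb5 is Ab5.
Up a perfect octave from Ab5: Ab6 (12 semitones up).

Ab6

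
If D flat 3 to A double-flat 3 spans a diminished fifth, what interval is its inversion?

Inverted interval numbers add to nine, so a fifth pairs with a fourth (5 + 4 = 9).
And diminished becomes augmented under inversion, so we get an augmented fourth.

augmented 4th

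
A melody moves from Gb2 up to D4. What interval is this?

augmented twelfth

G to D spans five letter names (G-A-B-C-D), plus an octave, so the interval is some kind of twelfth.
Gb2 to D4 spans 20 semitones — one semitone wider than the perfect twelfth (19) — giving an augmented twelfth.
(Equivalently, a compound augmented fifth: an augmented fifth plus an octave.)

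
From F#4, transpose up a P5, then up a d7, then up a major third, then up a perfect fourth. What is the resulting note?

G6

F#4 up a perfect fifth → C#5 (7 semitones).
C#5 up a diminished seventh → Bb5 (9 semitones).
Up a major third from Bb5: D6 (4 semitones up).
D6 up a perfect fourth → G6 (5 semitones).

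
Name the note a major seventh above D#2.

C##3

Counting seven letter names up from D lands on C.
Moving 11 semitones up from D#2 (the size of a major seventh) reaches C##3.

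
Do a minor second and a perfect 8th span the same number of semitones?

1 semitone (minor second) vs 12 semitones (perfect octave): not equal.

No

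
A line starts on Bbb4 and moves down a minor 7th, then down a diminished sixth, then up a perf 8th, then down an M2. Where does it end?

D4

A minor seventh down from Bbb4 is Cb4.
Cb4 down a diminished sixth → E3 (7 semitones).
Up a perfect octave from E3: E4 (12 semitones up).
E4 down a major second → D4 (2 semitones).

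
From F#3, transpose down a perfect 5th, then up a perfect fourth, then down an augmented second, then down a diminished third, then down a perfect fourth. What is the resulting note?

Down a perfect fifth from F#3: B2 (7 semitones down).
A perfect fourth up from B2 is E3.
E3 down an augmented second → Db3 (3 semitones).
Down a diminished third from Db3: B2 (2 semitones down).
B2 down a perfect fourth → F#2 (5 semitones).

F#2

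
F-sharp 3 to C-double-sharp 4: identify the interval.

augmented fifth

F to C spans five letter names (F-G-A-B-C) — that makes it a fifth of some quality.
The perfect fifth is 7 semitones; here we have 8, one semitone wider: augmented.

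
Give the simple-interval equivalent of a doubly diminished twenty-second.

Take out 2 octaves (14 from the number): 22 − 14 = 8.
Quality carries through unchanged, so the simple form is a doubly diminished octave.

doubly diminished 8th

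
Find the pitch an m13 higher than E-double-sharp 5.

C-double-sharp 7

Counting six letter names plus an octave up from E lands on C.
Moving 20 semitones up from E##5 (the size of a minor thirteenth) reaches C##7.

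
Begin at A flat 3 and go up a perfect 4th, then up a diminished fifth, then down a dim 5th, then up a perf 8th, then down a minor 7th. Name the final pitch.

E flat 4

A perfect fourth up from Ab3 is Db4.
A diminished fifth up from Db4 is Abb4.
Down a diminished fifth from Abb4: Db4 (6 semitones down).
Up a perfect octave from Db4: Db5 (12 semitones up).
Down a minor seventh from Db5: Eb4 (10 semitones down).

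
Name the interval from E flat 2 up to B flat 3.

E to B spans five letter names (E-F-G-A-B), plus an octave — that makes it a twelfth of some quality.
Eb2 to Bb3 is 19 semitones, matching the perfect twelfth exactly, so the quality is perfect.
(Equivalently, a compound perfect fifth: a perfect fifth plus an octave.)

perfect twelfth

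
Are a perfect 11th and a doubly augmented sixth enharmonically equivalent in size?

17 semitones (perfect eleventh) vs 11 semitones (doubly augmented sixth): not equal.

No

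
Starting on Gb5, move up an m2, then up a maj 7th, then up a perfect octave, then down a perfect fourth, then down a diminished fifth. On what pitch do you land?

G6

Up a minor second from Gb5: Abb5 (1 semitone up).
Abb5 up a major seventh → Gb6 (11 semitones).
A perfect octave up from Gb6 is Gb7.
A perfect fourth down from Gb7 is Db7.
Db7 down a diminished fifth → G6 (6 semitones).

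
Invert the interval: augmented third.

Inverted interval numbers add to nine, so a third pairs with a sixth (3 + 6 = 9).
The quality also flips — augmented becomes diminished — giving a diminished sixth.

d6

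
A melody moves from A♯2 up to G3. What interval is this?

diminished seventh

A to G spans seven letter names (A-B-C-D-E-F-G): a seventh.
A#2 to G3 spans 9 semitones — two semitones narrower than the major seventh (11) — giving a diminished seventh.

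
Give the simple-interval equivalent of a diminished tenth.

Each octave removed subtracts seven from the number: 10 − 7 = 3.
That makes a diminished tenth a compound diminished third — an octave plus a diminished third.

diminished 3rd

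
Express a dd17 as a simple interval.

Each octave removed subtracts seven from the number: 17 − 14 = 3.
So a doubly diminished seventeenth is 2 octaves plus a doubly diminished third. The quality is unchanged.

doubly diminished 3rd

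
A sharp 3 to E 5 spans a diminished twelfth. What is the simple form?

Subtracting seven from the interval number removes an octave: 12 − 7 = 5.
That makes a diminished twelfth a compound diminished fifth — an octave plus a diminished fifth.

diminished 5th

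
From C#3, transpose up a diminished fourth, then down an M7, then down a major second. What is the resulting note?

Fb2

A diminished fourth up from C#3 is F3.
Down a major seventh from F3: Gb2 (11 semitones down).
Down a major second from Gb2: Fb2 (2 semitones down).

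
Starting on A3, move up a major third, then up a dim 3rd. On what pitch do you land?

Up a major third from A3: C#4 (4 semitones up).
Up a diminished third from C#4: Eb4 (2 semitones up).

Eb4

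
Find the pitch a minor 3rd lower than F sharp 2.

D sharp 2

The third takes the letter from F down to D.
A minor third is 3 semitones; 3 semitones down from F#2 gives D#2.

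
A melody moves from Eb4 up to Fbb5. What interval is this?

d9

E to F spans two letter names (E-F), plus an octave, so the interval is some kind of ninth.
A major ninth would be 14 semitones; Eb4 to Fbb5 is 12, two semitones narrower, so the interval is diminished.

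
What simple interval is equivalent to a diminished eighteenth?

Take out 2 octaves (14 from the number): 18 − 14 = 4.
That makes a diminished eighteenth a compound diminished fourth — 2 octaves plus a diminished fourth.

diminished fourth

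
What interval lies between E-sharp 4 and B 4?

diminished fifth

E to B spans five letter names (E-F-G-A-B): a fifth.
A perfect fifth would be 7 semitones; E#4 to B4 is 6, one semitone narrower, so the interval is diminished.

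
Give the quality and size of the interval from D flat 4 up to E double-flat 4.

m2

D to E spans two letter names (D-E), so the interval is some kind of second.
A major second would be 2 semitones, but Db4 to Ebb4 is 1 — one semitone narrower, making it a minor second.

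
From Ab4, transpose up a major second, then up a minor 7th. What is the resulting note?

Ab4 up a major second → Bb4 (2 semitones).
A minor seventh up from Bb4 is Ab5.

Ab5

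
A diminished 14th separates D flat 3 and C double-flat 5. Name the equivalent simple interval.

diminished seventh

Each octave removed subtracts seven from the number: 14 − 7 = 7.
Quality carries through unchanged, so the simple form is a diminished seventh.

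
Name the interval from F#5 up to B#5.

F to B spans four letter names (F-G-A-B): a fourth.
A perfect fourth would be 5 semitones; F#5 to B#5 is 6, one semitone wider, so the interval is augmented.

augmented fourth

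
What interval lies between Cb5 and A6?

A13

C to A spans six letter names (C-D-E-F-G-A), plus an octave — that makes it a thirteenth of some quality.
The major thirteenth is 21 semitones; here we have 22, one semitone wider: augmented.
(Equivalently, a compound augmented sixth: an augmented sixth plus an octave.)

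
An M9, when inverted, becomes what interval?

m7

First reduce the compound major ninth to its simple form, a major second.
Interval numbers invert to sum to nine: 2 + 7 = 9, so a second inverts to a seventh.
And major becomes minor under inversion, so we get a minor seventh.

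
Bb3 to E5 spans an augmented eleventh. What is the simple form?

augmented fourth

Each octave removed subtracts seven from the number: 11 − 7 = 4.
That makes an augmented eleventh a compound augmented fourth — an octave plus an augmented fourth.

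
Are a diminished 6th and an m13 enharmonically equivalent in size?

No

7 semitones (diminished sixth) vs 20 semitones (minor thirteenth): not equal.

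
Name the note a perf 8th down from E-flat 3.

E-flat 2

The letter stays E (same as the start), shifted an octave down.
Moving 12 semitones down from Eb3 (the size of a perfect octave) reaches Eb2.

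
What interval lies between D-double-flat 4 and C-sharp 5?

D to C spans seven letter names (D-E-F-G-A-B-C), so the interval is some kind of seventh.
The major seventh is 11 semitones; here we have 13, two semitones wider: doubly augmented.

doubly augmented seventh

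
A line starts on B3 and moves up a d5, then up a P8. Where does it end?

F5

A diminished fifth up from B3 is F4.
F4 up a perfect octave → F5 (12 semitones).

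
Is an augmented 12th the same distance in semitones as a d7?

20 semitones (augmented twelfth) vs 9 semitones (diminished seventh): not equal.

No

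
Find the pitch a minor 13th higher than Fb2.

Dbb4

The thirteenth's letter: F up six letter names plus an octave → D.
A minor thirteenth is 20 semitones; 20 semitones up from Fb2 gives Dbb4.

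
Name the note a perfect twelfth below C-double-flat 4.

F-double-flat 2

Five letters down from C (plus an octave) reaches F.
Moving 19 semitones down from Cbb4 (the size of a perfect twelfth) reaches Fbb2.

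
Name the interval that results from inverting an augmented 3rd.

The rule of nine gives the new number: 9 − 3 = 6, so a third becomes a sixth.
Quality inverts too: augmented becomes diminished. That makes the inversion a diminished sixth.

d6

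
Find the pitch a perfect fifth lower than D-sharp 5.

Five letter names down from D: G.
Moving 7 semitones down from D#5 (the size of a perfect fifth) reaches G#4.

G-sharp 4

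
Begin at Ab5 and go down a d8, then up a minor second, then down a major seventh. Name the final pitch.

Cb4

Down a diminished octave from Ab5: A4 (11 semitones down).
A minor second up from A4 is Bb4.
Down a major seventh from Bb4: Cb4 (11 semitones down).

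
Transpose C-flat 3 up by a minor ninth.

D-double-flat 4

The ninth's letter: C up two letter names plus an octave → D.
A minor ninth is 13 semitones; 13 semitones up from Cb3 gives Dbb4.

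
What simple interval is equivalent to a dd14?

Take out an octave (7 from the number): 14 − 7 = 7.
That makes a doubly diminished fourteenth a compound doubly diminished seventh — an octave plus a doubly diminished seventh.

dd7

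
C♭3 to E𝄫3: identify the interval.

C to E spans three letter names (C-D-E), so the interval is some kind of third.
Cb3 to Ebb3 is 3 semitones, a half step short of the major third (4), so this is minor.

m3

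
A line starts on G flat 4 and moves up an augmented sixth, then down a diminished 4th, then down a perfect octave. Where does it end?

B sharp 3

Up an augmented sixth from Gb4: E5 (10 semitones up).
E5 down a diminished fourth → B#4 (4 semitones).
Down a perfect octave from B#4: B#3 (12 semitones down).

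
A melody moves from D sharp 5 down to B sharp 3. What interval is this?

minor tenth

Descending from D#5 to B#3 is the same interval as ascending B#3 to D#5.
B to D spans three letter names (B-C-D), plus an octave, so the interval is some kind of tenth.
A major tenth would be 16 semitones, but B#3 to D#5 is 15 — one semitone narrower, making it a minor tenth.
(Equivalently, a compound minor third: a minor third plus an octave.)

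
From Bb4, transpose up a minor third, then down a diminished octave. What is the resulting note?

A minor third up from Bb4 is Db5.
Down a diminished octave from Db5: D4 (11 semitones down).

D4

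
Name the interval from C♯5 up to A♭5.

diminished 6th

C to A spans six letter names (C-D-E-F-G-A): a sixth.
C#5 to Ab5 spans 7 semitones — two semitones narrower than the major sixth (9) — giving a diminished sixth.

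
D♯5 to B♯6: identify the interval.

major thirteenth

D to B spans six letter names (D-E-F-G-A-B), plus an octave: a thirteenth.
Counting semitones, D#5→B#6 is 21, which is the major thirteenth.
(Equivalently, a compound major sixth: a major sixth plus an octave.)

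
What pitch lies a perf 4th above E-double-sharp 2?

A-double-sharp 2

Counting four letter names up from E lands on A.
A perfect fourth is 5 semitones; 5 semitones up from E##2 gives A##2.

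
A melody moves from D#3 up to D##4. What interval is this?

augmented 8th

D to D is the same letter name, plus an octave — that makes it an octave of some quality.
A perfect octave would be 12 semitones; D#3 to D##4 is 13, one semitone wider, so the interval is augmented.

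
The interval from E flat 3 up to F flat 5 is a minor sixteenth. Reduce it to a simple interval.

minor second

Each octave removed subtracts seven from the number: 16 − 14 = 2.
So a minor sixteenth is 2 octaves plus a minor second. The quality is unchanged.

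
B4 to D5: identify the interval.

B to D spans three letter names (B-C-D): a third.
B4 to D5 is 3 semitones, a half step short of the major third (4), so this is minor.

minor third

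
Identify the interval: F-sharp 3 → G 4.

minor ninth

F to G spans two letter names (F-G), plus an octave — that makes it a ninth of some quality.
F#3 to G4 is 13 semitones, a half step short of the major ninth (14), so this is minor.
(Equivalently, a compound minor second: a minor second plus an octave.)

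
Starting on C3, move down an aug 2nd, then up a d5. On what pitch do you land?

An augmented second down from C3 is Bbb2.
A diminished fifth up from Bbb2 is Fbb3.

Fbb3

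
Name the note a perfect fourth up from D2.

G2

Counting four letter names up from D lands on G.
A perfect fourth spans 5 semitones, so from D2 the target pitch is G2.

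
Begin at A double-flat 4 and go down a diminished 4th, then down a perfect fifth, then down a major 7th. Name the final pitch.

Down a diminished fourth from Abb4: Eb4 (4 semitones down).
Down a perfect fifth from Eb4: Ab3 (7 semitones down).
Down a major seventh from Ab3: Bbb2 (11 semitones down).

B double-flat 2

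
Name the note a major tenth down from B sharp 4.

Counting three letter names plus an octave down from B lands on G.
A major tenth spans 16 semitones, so from B#4 the target pitch is G#3.

G sharp 3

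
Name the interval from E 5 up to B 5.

perfect fifth

E to B spans five letter names (E-F-G-A-B) — that makes it a fifth of some quality.
E5 to B5 is 7 semitones, matching the perfect fifth exactly, so the quality is perfect.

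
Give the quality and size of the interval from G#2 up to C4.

diminished 11th

G to C spans four letter names (G-A-B-C), plus an octave: an eleventh.
A perfect eleventh would be 17 semitones; G#2 to C4 is 16, one semitone narrower, so the interval is diminished.
(Equivalently, a compound diminished fourth: a diminished fourth plus an octave.)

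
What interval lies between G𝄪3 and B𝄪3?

G to B spans three letter names (G-A-B) — that makes it a third of some quality.
Counting semitones, G##3→B##3 is 4, which is the major third.

major 3rd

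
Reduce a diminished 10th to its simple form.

diminished 3rd

Each octave removed subtracts seven from the number: 10 − 7 = 3.
Quality carries through unchanged, so the simple form is a diminished third.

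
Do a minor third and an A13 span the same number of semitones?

3 semitones (minor third) vs 22 semitones (augmented thirteenth): not equal.

No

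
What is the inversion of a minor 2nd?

major seventh

Inverted interval numbers add to nine, so a second pairs with a seventh (2 + 7 = 9).
And minor becomes major under inversion, so we get a major seventh.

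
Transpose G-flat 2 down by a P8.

G-flat 1

The letter stays G (same as the start), shifted an octave down.
A perfect octave is 12 semitones; 12 semitones down from Gb2 gives Gb1.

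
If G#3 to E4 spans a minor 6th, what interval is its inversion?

M3

Inverted interval numbers add to nine, so a sixth pairs with a third (6 + 3 = 9).
The quality also flips — minor becomes major — giving a major third.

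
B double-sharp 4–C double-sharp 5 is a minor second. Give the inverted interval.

major 7th

Inverted interval numbers add to nine, so a second pairs with a seventh (2 + 7 = 9).
Quality inverts too: minor becomes major. That makes the inversion a major seventh.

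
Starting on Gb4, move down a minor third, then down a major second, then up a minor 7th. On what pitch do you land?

Cb5

Gb4 down a minor third → Eb4 (3 semitones).
A major second down from Eb4 is Db4.
Up a minor seventh from Db4: Cb5 (10 semitones up).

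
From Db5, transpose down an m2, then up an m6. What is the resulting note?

A minor second down from Db5 is C5.
A minor sixth up from C5 is Ab5.

Ab5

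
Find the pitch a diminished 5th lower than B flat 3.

E 3

Counting five letter names down from B lands on E.
Moving 6 semitones down from Bb3 (the size of a diminished fifth) reaches E3.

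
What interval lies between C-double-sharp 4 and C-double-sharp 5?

C to C is the same letter name, plus an octave: an octave.
Counting semitones, C##4→C##5 is 12, which is the perfect octave.

perfect octave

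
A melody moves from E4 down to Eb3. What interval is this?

augmented 8th

Descending from E4 to Eb3 is the same interval as ascending Eb3 to E4.
E to E is the same letter name, plus an octave: an octave.
A perfect octave would be 12 semitones; Eb3 to E4 is 13, one semitone wider, so the interval is augmented.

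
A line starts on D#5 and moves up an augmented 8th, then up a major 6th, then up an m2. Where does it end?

C##7

D#5 up an augmented octave → D##6 (13 semitones).
Up a major sixth from D##6: B##6 (9 semitones up).
A minor second up from B##6 is C##7.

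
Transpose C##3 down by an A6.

The sixth takes the letter from C down to E.
An augmented sixth spans 10 semitones, so from C##3 the target pitch is E2.

E2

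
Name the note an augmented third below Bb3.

Gbb3

The third takes the letter from B down to G.
Moving 5 semitones down from Bb3 (the size of an augmented third) reaches Gbb3.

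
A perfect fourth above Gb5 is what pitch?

Cb6

The fourth takes the letter from G up to C.
Moving 5 semitones up from Gb5 (the size of a perfect fourth) reaches Cb6.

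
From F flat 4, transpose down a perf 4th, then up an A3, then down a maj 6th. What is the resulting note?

G 3

A perfect fourth down from Fb4 is Cb4.
Up an augmented third from Cb4: E4 (5 semitones up).
A major sixth down from E4 is G3.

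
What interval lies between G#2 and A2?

minor second

G to A spans two letter names (G-A), so the interval is some kind of second.
G#2 to A2 is 1 semitone, a half step short of the major second (2), so this is minor.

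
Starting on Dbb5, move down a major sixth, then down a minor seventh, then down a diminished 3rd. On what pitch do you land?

Eb3

A major sixth down from Dbb5 is Fbb4.
Down a minor seventh from Fbb4: Gbb3 (10 semitones down).
A diminished third down from Gbb3 is Eb3.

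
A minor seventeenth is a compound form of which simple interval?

Each octave removed subtracts seven from the number: 17 − 14 = 3.
That makes a minor seventeenth a compound minor third — 2 octaves plus a minor third.

minor third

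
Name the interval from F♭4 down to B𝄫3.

Descending from Fb4 to Bbb3 is the same interval as ascending Bbb3 to Fb4.
B to F spans five letter names (B-C-D-E-F) — that makes it a fifth of some quality.
Bbb3 to Fb4 is 7 semitones, matching the perfect fifth exactly, so the quality is perfect.

P5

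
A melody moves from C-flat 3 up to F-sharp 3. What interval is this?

C to F spans four letter names (C-D-E-F): a fourth.
The perfect fourth is 5 semitones; here we have 7, two semitones wider: doubly augmented.

AA4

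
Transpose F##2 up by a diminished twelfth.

C#4

Five letters up from F (plus an octave) reaches C.
A diminished twelfth is 18 semitones; 18 semitones up from F##2 gives C#4.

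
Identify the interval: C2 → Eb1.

major sixth

Descending from C2 to Eb1 is the same interval as ascending Eb1 to C2.
E to C spans six letter names (E-F-G-A-B-C), so the interval is some kind of sixth.
The major sixth spans 9 semitones, and Eb1 to C2 is exactly 9 semitones — so this is a major sixth.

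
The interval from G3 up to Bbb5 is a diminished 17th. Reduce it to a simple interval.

d3

Each octave removed subtracts seven from the number: 17 − 14 = 3.
That makes a diminished seventeenth a compound diminished third — 2 octaves plus a diminished third.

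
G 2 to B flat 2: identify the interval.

G to B spans three letter names (G-A-B), so the interval is some kind of third.
G2 to Bb2 is 3 semitones, a half step short of the major third (4), so this is minor.

minor 3rd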